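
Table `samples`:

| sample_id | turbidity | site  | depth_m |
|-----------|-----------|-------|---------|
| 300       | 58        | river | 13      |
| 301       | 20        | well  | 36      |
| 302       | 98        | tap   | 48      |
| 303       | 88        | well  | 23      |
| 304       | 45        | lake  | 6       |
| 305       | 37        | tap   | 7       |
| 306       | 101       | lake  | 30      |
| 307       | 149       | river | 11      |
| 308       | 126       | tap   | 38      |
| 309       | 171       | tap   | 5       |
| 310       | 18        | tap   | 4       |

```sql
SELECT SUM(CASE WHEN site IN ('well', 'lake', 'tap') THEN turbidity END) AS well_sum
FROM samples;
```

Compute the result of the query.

704

sample_id=300: ✗
sample_id=301: ✓ → 20
sample_id=302: ✓ → 98
sample_id=303: ✓ → 88
sample_id=304: ✓ → 45
sample_id=305: ✓ → 37
sample_id=306: ✓ → 101
sample_id=307: ✗
sample_id=308: ✓ → 126
sample_id=309: ✓ → 171
sample_id=310: ✓ → 18
well_sum = 20 + 98 + 88 + 45 + 37 + 101 + 126 + 171 + 18 = 704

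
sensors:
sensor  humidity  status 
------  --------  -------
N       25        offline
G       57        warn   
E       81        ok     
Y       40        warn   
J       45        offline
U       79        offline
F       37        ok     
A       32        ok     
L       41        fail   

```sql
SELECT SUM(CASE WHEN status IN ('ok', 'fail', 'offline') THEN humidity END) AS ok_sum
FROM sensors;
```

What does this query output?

sensor=N: ✓ → 25
sensor=G: ✗
sensor=E: ✓ → 81
sensor=Y: ✗
sensor=J: ✓ → 45
sensor=U: ✓ → 79
sensor=F: ✓ → 37
sensor=A: ✓ → 32
sensor=L: ✓ → 41
ok_sum = 25 + 81 + 45 + 79 + 37 + 32 + 41 = 340

340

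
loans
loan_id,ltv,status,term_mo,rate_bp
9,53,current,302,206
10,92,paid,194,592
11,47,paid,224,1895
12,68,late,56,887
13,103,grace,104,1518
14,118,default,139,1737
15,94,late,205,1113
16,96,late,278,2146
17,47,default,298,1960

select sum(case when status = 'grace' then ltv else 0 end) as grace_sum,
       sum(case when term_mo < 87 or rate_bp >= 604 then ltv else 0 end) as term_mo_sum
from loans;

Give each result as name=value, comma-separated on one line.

[grace_sum: status = 'grace']
loan_id=9: ✗
loan_id=10: ✗
loan_id=11: ✗
loan_id=12: ✗
loan_id=13: ✓ → 103
loan_id=14: ✗
loan_id=15: ✗
loan_id=16: ✗
loan_id=17: ✗
grace_sum = 103
—
[term_mo_sum: term_mo < 87 or rate_bp >= 604]
loan_id=9: ✗
loan_id=10: ✗
loan_id=11: ✓ → 47
loan_id=12: ✓ → 68
loan_id=13: ✓ → 103
loan_id=14: ✓ → 118
loan_id=15: ✓ → 94
loan_id=16: ✓ → 96
loan_id=17: ✓ → 47
term_mo_sum = 47 + 68 + 103 + 118 + 94 + 96 + 47 = 573

grace_sum=103, term_mo_sum=573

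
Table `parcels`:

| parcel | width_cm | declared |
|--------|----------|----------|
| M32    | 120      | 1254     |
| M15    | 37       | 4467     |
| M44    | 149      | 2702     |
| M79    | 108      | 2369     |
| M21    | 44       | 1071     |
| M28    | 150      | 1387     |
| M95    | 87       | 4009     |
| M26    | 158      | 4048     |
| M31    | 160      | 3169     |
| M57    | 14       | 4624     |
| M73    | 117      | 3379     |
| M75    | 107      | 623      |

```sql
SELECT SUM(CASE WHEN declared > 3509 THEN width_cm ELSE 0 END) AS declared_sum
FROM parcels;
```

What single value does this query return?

296

parcel=M32: ✗
parcel=M15: ✓ → 37
parcel=M44: ✗
parcel=M79: ✗
parcel=M21: ✗
parcel=M28: ✗
parcel=M95: ✓ → 87
parcel=M26: ✓ → 158
parcel=M31: ✗
parcel=M57: ✓ → 14
parcel=M73: ✗
parcel=M75: ✗
declared_sum = 37 + 87 + 158 + 14 = 296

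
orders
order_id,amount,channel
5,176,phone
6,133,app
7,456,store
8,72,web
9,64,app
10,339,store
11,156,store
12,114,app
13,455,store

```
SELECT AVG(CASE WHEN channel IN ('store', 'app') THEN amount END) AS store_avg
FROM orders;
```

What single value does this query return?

order_id=5: ✗
order_id=6: ✓ → 133
order_id=7: ✓ → 456
order_id=8: ✗
order_id=9: ✓ → 64
order_id=10: ✓ → 339
order_id=11: ✓ → 156
order_id=12: ✓ → 114
order_id=13: ✓ → 455
store_avg = (133 + 456 + 64 + 339 + 156 + 114 + 455) / 7 = 245.2857142857

245.2857142857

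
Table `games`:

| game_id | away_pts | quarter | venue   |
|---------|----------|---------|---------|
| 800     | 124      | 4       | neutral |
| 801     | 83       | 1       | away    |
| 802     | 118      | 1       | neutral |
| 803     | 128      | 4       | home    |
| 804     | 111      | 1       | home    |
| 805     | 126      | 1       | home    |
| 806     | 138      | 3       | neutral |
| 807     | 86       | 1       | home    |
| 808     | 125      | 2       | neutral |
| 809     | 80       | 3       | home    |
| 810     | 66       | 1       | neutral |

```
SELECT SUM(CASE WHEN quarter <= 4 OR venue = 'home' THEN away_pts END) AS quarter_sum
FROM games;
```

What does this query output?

game_id=800: ✓ → 124
game_id=801: ✓ → 83
game_id=802: ✓ → 118
game_id=803: ✓ → 128
game_id=804: ✓ → 111
game_id=805: ✓ → 126
game_id=806: ✓ → 138
game_id=807: ✓ → 86
game_id=808: ✓ → 125
game_id=809: ✓ → 80
game_id=810: ✓ → 66
quarter_sum = 124 + 83 + 118 + 128 + 111 + 126 + 138 + 86 + 125 + 80 + 66 = 1185

1185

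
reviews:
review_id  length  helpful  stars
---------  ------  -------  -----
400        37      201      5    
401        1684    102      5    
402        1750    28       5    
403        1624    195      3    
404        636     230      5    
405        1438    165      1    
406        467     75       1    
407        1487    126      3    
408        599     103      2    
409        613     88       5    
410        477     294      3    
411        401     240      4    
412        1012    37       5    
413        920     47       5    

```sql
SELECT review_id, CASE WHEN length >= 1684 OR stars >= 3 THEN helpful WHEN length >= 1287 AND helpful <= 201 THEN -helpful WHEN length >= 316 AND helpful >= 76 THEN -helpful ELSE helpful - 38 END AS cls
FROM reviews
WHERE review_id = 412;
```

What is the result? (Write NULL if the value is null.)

37

review_id = 412: length=1012, helpful=37, stars=5.
length >= 1684 OR stars >= 3 → true → 37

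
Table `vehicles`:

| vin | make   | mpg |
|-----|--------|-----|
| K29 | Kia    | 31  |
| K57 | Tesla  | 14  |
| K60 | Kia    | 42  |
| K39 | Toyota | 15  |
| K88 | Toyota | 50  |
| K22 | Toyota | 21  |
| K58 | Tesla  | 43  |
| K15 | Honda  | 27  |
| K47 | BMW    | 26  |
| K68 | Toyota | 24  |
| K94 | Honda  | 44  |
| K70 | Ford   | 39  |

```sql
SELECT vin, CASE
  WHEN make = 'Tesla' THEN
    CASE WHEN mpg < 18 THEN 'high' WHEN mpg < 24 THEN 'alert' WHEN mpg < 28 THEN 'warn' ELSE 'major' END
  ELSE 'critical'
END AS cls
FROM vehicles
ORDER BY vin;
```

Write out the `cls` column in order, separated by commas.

critical, critical, critical, critical, critical, high, major, critical, critical, critical, critical, critical

vin=K15: make='Honda' → outer ELSE → critical
vin=K22: make='Toyota' → outer ELSE → critical
vin=K29: make='Kia' → outer ELSE → critical
vin=K39: make='Toyota' → outer ELSE → critical
vin=K47: make='BMW' → outer ELSE → critical
vin=K57: make='Tesla' → inner[mpg < 18] → high
vin=K58: make='Tesla' → inner[ELSE] → major
vin=K60: make='Kia' → outer ELSE → critical
vin=K68: make='Toyota' → outer ELSE → critical
vin=K70: make='Ford' → outer ELSE → critical
vin=K88: make='Toyota' → outer ELSE → critical
vin=K94: make='Honda' → outer ELSE → critical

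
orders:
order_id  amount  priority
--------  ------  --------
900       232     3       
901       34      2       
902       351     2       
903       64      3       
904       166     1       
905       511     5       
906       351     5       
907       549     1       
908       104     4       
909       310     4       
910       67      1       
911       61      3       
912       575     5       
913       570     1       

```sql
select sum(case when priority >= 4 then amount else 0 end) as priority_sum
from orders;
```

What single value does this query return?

1851

order_id=900: ✗
order_id=901: ✗
order_id=902: ✗
order_id=903: ✗
order_id=904: ✗
order_id=905: ✓ → 511
order_id=906: ✓ → 351
order_id=907: ✗
order_id=908: ✓ → 104
order_id=909: ✓ → 310
order_id=910: ✗
order_id=911: ✗
order_id=912: ✓ → 575
order_id=913: ✗
priority_sum = 511 + 351 + 104 + 310 + 575 = 1851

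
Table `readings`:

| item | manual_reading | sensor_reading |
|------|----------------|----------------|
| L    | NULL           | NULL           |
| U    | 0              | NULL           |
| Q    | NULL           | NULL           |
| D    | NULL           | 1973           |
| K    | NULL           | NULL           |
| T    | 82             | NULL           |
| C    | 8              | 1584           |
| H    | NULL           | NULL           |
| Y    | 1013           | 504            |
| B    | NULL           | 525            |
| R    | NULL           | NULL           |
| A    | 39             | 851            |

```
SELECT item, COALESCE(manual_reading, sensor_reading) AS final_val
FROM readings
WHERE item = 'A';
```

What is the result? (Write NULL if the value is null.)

item = A: manual_reading=39, sensor_reading=851.
manual_reading=39 → 39

39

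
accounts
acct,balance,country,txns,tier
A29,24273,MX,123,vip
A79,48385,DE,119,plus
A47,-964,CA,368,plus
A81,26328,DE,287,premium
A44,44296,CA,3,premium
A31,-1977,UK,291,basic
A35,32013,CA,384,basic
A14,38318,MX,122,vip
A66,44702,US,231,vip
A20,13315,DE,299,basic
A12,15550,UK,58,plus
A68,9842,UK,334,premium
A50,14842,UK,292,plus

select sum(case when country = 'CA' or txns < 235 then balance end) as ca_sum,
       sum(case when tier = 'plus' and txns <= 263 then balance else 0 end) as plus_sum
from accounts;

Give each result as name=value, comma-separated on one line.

ca_sum=246573, plus_sum=63935

[ca_sum: country = 'CA' or txns < 235]
acct=A29: ✓ → 24273
acct=A79: ✓ → 48385
acct=A47: ✓ → -964
acct=A81: ✗
acct=A44: ✓ → 44296
acct=A31: ✗
acct=A35: ✓ → 32013
acct=A14: ✓ → 38318
acct=A66: ✓ → 44702
acct=A20: ✗
acct=A12: ✓ → 15550
acct=A68: ✗
acct=A50: ✗
ca_sum = 24273 + 48385 + -964 + 44296 + 32013 + 38318 + 44702 + 15550 = 246573
—
[plus_sum: tier = 'plus' and txns <= 263]
acct=A29: ✗
acct=A79: ✓ → 48385
acct=A47: ✗
acct=A81: ✗
acct=A44: ✗
acct=A31: ✗
acct=A35: ✗
acct=A14: ✗
acct=A66: ✗
acct=A20: ✗
acct=A12: ✓ → 15550
acct=A68: ✗
acct=A50: ✗
plus_sum = 48385 + 15550 = 63935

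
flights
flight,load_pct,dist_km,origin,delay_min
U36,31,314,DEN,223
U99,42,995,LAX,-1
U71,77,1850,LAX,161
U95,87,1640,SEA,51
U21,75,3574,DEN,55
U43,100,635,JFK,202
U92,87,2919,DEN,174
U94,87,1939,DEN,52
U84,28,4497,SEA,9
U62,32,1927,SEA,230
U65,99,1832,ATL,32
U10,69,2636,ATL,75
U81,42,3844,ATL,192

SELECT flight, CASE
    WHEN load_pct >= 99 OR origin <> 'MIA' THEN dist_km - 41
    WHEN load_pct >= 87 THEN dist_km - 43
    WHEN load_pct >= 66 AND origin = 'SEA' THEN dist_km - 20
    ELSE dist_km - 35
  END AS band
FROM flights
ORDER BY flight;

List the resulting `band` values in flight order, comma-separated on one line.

2595, 3533, 273, 594, 1886, 1791, 1809, 3803, 4456, 2878, 1898, 1599, 954

flight=U10: load_pct >= 99 OR origin <> 'MIA' → 2595
flight=U21: load_pct >= 99 OR origin <> 'MIA' → 3533
flight=U36: load_pct >= 99 OR origin <> 'MIA' → 273
flight=U43: load_pct >= 99 OR origin <> 'MIA' → 594
flight=U62: load_pct >= 99 OR origin <> 'MIA' → 1886
flight=U65: load_pct >= 99 OR origin <> 'MIA' → 1791
flight=U71: load_pct >= 99 OR origin <> 'MIA' → 1809
flight=U81: load_pct >= 99 OR origin <> 'MIA' → 3803
flight=U84: load_pct >= 99 OR origin <> 'MIA' → 4456
flight=U92: load_pct >= 99 OR origin <> 'MIA' → 2878
flight=U94: load_pct >= 99 OR origin <> 'MIA' → 1898
flight=U95: load_pct >= 99 OR origin <> 'MIA' → 1599
flight=U99: load_pct >= 99 OR origin <> 'MIA' → 954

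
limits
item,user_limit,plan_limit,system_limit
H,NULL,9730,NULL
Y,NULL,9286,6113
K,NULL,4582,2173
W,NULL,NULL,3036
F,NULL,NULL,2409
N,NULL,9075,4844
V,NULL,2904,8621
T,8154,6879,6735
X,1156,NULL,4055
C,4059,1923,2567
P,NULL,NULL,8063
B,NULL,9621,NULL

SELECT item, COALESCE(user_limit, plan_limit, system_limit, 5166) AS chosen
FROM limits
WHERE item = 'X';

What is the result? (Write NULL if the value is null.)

item = X: user_limit=1156, plan_limit=NULL, system_limit=4055.
user_limit=1156 → 1156

1156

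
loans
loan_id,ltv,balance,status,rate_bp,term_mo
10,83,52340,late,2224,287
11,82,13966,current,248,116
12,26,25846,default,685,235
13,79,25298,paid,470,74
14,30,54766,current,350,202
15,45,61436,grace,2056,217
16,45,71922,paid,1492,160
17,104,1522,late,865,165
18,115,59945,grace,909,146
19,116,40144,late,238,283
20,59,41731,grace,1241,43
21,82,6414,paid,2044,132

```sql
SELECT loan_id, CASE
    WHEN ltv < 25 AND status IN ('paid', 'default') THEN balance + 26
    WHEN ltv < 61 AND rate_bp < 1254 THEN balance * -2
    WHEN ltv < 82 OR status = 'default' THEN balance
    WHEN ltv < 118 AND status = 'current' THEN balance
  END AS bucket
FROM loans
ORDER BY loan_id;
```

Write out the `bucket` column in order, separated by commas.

NULL, 13966, -51692, 25298, -109532, 61436, 71922, NULL, NULL, NULL, -83462, NULL

loan_id=10: (no match → NULL) → NULL
loan_id=11: ltv < 118 AND status = 'current' → 13966
loan_id=12: ltv < 61 AND rate_bp < 1254 → -51692
loan_id=13: ltv < 82 OR status = 'default' → 25298
loan_id=14: ltv < 61 AND rate_bp < 1254 → -109532
loan_id=15: ltv < 82 OR status = 'default' → 61436
loan_id=16: ltv < 82 OR status = 'default' → 71922
loan_id=17: (no match → NULL) → NULL
loan_id=18: (no match → NULL) → NULL
loan_id=19: (no match → NULL) → NULL
loan_id=20: ltv < 61 AND rate_bp < 1254 → -83462
loan_id=21: (no match → NULL) → NULL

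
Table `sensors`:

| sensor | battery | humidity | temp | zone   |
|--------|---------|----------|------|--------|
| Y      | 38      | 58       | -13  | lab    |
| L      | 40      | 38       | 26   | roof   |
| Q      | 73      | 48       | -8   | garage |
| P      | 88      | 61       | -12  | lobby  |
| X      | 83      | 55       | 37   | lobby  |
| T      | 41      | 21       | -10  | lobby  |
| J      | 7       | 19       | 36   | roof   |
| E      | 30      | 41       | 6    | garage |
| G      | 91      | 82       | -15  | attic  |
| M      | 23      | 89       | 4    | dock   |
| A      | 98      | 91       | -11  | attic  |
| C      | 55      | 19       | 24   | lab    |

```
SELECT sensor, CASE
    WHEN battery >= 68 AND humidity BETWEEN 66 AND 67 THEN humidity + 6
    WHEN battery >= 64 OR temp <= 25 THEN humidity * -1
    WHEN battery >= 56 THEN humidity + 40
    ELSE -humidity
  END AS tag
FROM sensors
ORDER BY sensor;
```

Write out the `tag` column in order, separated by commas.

-91, -19, -41, -82, -19, -38, -89, -61, -48, -21, -55, -58

sensor=A: battery >= 64 OR temp <= 25 → -91
sensor=C: battery >= 64 OR temp <= 25 → -19
sensor=E: battery >= 64 OR temp <= 25 → -41
sensor=G: battery >= 64 OR temp <= 25 → -82
sensor=J: ELSE → -19
sensor=L: ELSE → -38
sensor=M: battery >= 64 OR temp <= 25 → -89
sensor=P: battery >= 64 OR temp <= 25 → -61
sensor=Q: battery >= 64 OR temp <= 25 → -48
sensor=T: battery >= 64 OR temp <= 25 → -21
sensor=X: battery >= 64 OR temp <= 25 → -55
sensor=Y: battery >= 64 OR temp <= 25 → -58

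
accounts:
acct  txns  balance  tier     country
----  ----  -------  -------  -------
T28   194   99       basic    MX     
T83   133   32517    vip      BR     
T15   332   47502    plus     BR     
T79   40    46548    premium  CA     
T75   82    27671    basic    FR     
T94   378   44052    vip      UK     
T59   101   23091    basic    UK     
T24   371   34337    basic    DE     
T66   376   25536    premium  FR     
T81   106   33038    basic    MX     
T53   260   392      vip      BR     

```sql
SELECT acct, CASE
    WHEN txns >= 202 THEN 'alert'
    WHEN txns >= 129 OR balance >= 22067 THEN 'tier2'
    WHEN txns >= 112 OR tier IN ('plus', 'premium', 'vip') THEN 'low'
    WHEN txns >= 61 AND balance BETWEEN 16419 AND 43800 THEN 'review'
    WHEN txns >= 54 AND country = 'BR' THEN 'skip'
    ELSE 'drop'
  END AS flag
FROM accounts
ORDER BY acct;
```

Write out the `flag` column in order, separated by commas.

alert, alert, tier2, alert, tier2, alert, tier2, tier2, tier2, tier2, alert

acct=T15: txns >= 202 → alert
acct=T24: txns >= 202 → alert
acct=T28: txns >= 129 OR balance >= 22067 → tier2
acct=T53: txns >= 202 → alert
acct=T59: txns >= 129 OR balance >= 22067 → tier2
acct=T66: txns >= 202 → alert
acct=T75: txns >= 129 OR balance >= 22067 → tier2
acct=T79: txns >= 129 OR balance >= 22067 → tier2
acct=T81: txns >= 129 OR balance >= 22067 → tier2
acct=T83: txns >= 129 OR balance >= 22067 → tier2
acct=T94: txns >= 202 → alert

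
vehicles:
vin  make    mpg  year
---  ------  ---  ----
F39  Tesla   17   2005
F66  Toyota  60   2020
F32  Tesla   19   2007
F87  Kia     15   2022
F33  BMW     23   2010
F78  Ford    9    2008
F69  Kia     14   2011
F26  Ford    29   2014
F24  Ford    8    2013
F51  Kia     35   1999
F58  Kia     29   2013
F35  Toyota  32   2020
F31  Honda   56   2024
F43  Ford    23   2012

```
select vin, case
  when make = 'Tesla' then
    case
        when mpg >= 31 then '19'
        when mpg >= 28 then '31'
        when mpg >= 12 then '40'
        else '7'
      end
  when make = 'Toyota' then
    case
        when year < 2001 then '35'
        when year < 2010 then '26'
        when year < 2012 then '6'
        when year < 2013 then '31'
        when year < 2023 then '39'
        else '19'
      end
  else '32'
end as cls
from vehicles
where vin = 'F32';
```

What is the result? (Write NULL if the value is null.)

vin = F32: make=Tesla, mpg=19, year=2007.
make='Tesla' → inner[mpg >= 12] → 40

40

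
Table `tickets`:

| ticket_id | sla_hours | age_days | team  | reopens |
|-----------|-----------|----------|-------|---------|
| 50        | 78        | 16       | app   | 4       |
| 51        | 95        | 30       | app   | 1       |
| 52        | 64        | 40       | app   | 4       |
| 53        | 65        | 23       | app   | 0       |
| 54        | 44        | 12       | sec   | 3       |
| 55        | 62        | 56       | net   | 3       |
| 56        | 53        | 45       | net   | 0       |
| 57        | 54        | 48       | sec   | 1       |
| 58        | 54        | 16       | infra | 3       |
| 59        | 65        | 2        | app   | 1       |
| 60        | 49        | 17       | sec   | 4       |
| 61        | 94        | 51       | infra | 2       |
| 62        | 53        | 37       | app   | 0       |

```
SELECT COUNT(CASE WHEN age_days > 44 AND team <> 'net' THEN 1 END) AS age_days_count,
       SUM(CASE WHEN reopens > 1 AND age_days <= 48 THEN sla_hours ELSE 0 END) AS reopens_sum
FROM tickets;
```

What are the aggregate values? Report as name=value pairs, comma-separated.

[age_days_count: age_days > 44 AND team <> 'net']
ticket_id=50: ✗
ticket_id=51: ✗
ticket_id=52: ✗
ticket_id=53: ✗
ticket_id=54: ✗
ticket_id=55: ✗
ticket_id=56: ✗
ticket_id=57: ✓ → 1
ticket_id=58: ✗
ticket_id=59: ✗
ticket_id=60: ✗
ticket_id=61: ✓ → 1
ticket_id=62: ✗
age_days_count = COUNT(1, 1) = 2
—
[reopens_sum: reopens > 1 AND age_days <= 48]
ticket_id=50: ✓ → 78
ticket_id=51: ✗
ticket_id=52: ✓ → 64
ticket_id=53: ✗
ticket_id=54: ✓ → 44
ticket_id=55: ✗
ticket_id=56: ✗
ticket_id=57: ✗
ticket_id=58: ✓ → 54
ticket_id=59: ✗
ticket_id=60: ✓ → 49
ticket_id=61: ✗
ticket_id=62: ✗
reopens_sum = 78 + 64 + 44 + 54 + 49 = 289

age_days_count=2, reopens_sum=289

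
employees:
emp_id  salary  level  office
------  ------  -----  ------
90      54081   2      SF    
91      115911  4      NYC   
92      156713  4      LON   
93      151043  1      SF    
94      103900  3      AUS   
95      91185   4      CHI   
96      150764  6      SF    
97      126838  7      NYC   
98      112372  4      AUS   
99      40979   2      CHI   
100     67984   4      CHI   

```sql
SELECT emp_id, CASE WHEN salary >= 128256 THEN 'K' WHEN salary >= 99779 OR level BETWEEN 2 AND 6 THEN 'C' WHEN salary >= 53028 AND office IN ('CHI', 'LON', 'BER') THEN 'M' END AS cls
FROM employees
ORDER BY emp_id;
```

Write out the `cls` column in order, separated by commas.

C, C, K, K, C, C, K, C, C, C, C

emp_id=90: salary >= 99779 OR level BETWEEN 2 AND 6 → C
emp_id=91: salary >= 99779 OR level BETWEEN 2 AND 6 → C
emp_id=92: salary >= 128256 → K
emp_id=93: salary >= 128256 → K
emp_id=94: salary >= 99779 OR level BETWEEN 2 AND 6 → C
emp_id=95: salary >= 99779 OR level BETWEEN 2 AND 6 → C
emp_id=96: salary >= 128256 → K
emp_id=97: salary >= 99779 OR level BETWEEN 2 AND 6 → C
emp_id=98: salary >= 99779 OR level BETWEEN 2 AND 6 → C
emp_id=99: salary >= 99779 OR level BETWEEN 2 AND 6 → C
emp_id=100: salary >= 99779 OR level BETWEEN 2 AND 6 → C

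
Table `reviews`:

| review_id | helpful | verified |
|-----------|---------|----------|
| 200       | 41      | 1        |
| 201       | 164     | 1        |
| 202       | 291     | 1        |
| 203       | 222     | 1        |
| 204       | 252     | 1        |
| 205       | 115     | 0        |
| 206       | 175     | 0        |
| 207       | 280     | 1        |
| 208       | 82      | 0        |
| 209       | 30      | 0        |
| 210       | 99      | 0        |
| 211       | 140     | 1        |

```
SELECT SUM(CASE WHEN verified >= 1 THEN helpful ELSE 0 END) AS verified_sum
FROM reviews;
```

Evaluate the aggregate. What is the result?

review_id=200: ✓ → 41
review_id=201: ✓ → 164
review_id=202: ✓ → 291
review_id=203: ✓ → 222
review_id=204: ✓ → 252
review_id=205: ✗
review_id=206: ✗
review_id=207: ✓ → 280
review_id=208: ✗
review_id=209: ✗
review_id=210: ✗
review_id=211: ✓ → 140
verified_sum = 41 + 164 + 291 + 222 + 252 + 280 + 140 = 1390

1390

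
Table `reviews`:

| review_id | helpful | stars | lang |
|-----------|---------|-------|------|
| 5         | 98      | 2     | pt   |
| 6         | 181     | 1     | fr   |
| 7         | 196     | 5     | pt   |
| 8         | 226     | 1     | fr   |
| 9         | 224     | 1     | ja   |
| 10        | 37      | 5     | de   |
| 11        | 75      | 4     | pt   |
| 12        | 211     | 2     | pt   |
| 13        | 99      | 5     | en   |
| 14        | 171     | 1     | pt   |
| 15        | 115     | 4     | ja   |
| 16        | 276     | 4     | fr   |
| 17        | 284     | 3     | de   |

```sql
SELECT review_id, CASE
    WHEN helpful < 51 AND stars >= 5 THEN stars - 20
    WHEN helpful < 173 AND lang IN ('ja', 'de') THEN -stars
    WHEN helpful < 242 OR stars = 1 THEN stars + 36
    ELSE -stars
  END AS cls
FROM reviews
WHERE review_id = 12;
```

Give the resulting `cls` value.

review_id = 12: helpful=211, stars=2, lang=pt.
helpful < 51 AND stars >= 5 → false
helpful < 173 AND lang IN ('ja', 'de') → false
helpful < 242 OR stars = 1 → true → 38

38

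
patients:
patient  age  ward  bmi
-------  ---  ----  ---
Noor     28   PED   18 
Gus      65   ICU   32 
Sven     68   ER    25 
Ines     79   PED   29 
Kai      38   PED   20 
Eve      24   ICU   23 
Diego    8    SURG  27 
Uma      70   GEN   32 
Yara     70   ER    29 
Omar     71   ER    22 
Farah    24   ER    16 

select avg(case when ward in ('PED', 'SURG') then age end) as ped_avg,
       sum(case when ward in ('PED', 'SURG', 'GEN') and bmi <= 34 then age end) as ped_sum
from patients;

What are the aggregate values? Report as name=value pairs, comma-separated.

ped_avg=38.25, ped_sum=223

[ped_avg: ward in ('PED', 'SURG')]
patient=Noor: ✓ → 28
patient=Gus: ✗
patient=Sven: ✗
patient=Ines: ✓ → 79
patient=Kai: ✓ → 38
patient=Eve: ✗
patient=Diego: ✓ → 8
patient=Uma: ✗
patient=Yara: ✗
patient=Omar: ✗
patient=Farah: ✗
ped_avg = (28 + 79 + 38 + 8) / 4 = 38.25
—
[ped_sum: ward in ('PED', 'SURG', 'GEN') and bmi <= 34]
patient=Noor: ✓ → 28
patient=Gus: ✗
patient=Sven: ✗
patient=Ines: ✓ → 79
patient=Kai: ✓ → 38
patient=Eve: ✗
patient=Diego: ✓ → 8
patient=Uma: ✓ → 70
patient=Yara: ✗
patient=Omar: ✗
patient=Farah: ✗
ped_sum = 28 + 79 + 38 + 8 + 70 = 223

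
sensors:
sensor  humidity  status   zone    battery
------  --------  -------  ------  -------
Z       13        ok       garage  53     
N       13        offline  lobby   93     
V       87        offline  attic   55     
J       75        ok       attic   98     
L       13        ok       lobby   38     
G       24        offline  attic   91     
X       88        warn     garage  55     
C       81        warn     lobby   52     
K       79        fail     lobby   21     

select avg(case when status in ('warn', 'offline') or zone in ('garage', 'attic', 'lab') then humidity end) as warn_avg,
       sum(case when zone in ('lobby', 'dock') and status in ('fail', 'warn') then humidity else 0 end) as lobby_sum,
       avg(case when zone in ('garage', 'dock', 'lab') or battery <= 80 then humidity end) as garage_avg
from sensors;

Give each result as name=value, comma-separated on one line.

[warn_avg: status in ('warn', 'offline') or zone in ('garage', 'attic', 'lab')]
sensor=Z: ✓ → 13
sensor=N: ✓ → 13
sensor=V: ✓ → 87
sensor=J: ✓ → 75
sensor=L: ✗
sensor=G: ✓ → 24
sensor=X: ✓ → 88
sensor=C: ✓ → 81
sensor=K: ✗
warn_avg = (13 + 13 + 87 + 75 + 24 + 88 + 81) / 7 = 54.4285714286
—
[lobby_sum: zone in ('lobby', 'dock') and status in ('fail', 'warn')]
sensor=Z: ✗
sensor=N: ✗
sensor=V: ✗
sensor=J: ✗
sensor=L: ✗
sensor=G: ✗
sensor=X: ✗
sensor=C: ✓ → 81
sensor=K: ✓ → 79
lobby_sum = 81 + 79 = 160
—
[garage_avg: zone in ('garage', 'dock', 'lab') or battery <= 80]
sensor=Z: ✓ → 13
sensor=N: ✗
sensor=V: ✓ → 87
sensor=J: ✗
sensor=L: ✓ → 13
sensor=G: ✗
sensor=X: ✓ → 88
sensor=C: ✓ → 81
sensor=K: ✓ → 79
garage_avg = (13 + 87 + 13 + 88 + 81 + 79) / 6 = 60.1666666667

warn_avg=54.4285714286, lobby_sum=160, garage_avg=60.1666666667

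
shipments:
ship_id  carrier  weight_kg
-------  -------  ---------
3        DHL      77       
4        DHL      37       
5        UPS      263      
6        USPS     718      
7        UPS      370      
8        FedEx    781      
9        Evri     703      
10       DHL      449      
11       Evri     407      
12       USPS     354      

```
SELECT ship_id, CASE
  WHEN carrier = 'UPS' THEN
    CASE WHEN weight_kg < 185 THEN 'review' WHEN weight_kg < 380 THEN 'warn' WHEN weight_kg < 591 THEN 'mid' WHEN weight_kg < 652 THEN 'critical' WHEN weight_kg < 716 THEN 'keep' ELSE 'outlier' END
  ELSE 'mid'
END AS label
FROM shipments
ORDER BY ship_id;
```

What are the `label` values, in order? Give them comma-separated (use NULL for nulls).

mid, mid, warn, mid, warn, mid, mid, mid, mid, mid

ship_id=3: carrier='DHL' → outer ELSE → mid
ship_id=4: carrier='DHL' → outer ELSE → mid
ship_id=5: carrier='UPS' → inner[weight_kg < 380] → warn
ship_id=6: carrier='USPS' → outer ELSE → mid
ship_id=7: carrier='UPS' → inner[weight_kg < 380] → warn
ship_id=8: carrier='FedEx' → outer ELSE → mid
ship_id=9: carrier='Evri' → outer ELSE → mid
ship_id=10: carrier='DHL' → outer ELSE → mid
ship_id=11: carrier='Evri' → outer ELSE → mid
ship_id=12: carrier='USPS' → outer ELSE → mid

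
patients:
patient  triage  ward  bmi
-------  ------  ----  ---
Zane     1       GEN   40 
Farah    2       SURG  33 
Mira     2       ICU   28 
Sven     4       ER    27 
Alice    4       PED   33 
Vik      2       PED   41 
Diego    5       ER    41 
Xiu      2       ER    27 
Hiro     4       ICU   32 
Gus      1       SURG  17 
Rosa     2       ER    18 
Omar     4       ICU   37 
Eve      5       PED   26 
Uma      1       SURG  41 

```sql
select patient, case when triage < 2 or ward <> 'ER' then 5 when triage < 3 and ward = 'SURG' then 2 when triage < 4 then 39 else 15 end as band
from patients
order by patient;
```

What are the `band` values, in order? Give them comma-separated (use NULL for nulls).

patient=Alice: triage < 2 or ward <> 'ER' → 5
patient=Diego: ELSE → 15
patient=Eve: triage < 2 or ward <> 'ER' → 5
patient=Farah: triage < 2 or ward <> 'ER' → 5
patient=Gus: triage < 2 or ward <> 'ER' → 5
patient=Hiro: triage < 2 or ward <> 'ER' → 5
patient=Mira: triage < 2 or ward <> 'ER' → 5
patient=Omar: triage < 2 or ward <> 'ER' → 5
patient=Rosa: triage < 4 → 39
patient=Sven: ELSE → 15
patient=Uma: triage < 2 or ward <> 'ER' → 5
patient=Vik: triage < 2 or ward <> 'ER' → 5
patient=Xiu: triage < 4 → 39
patient=Zane: triage < 2 or ward <> 'ER' → 5

5, 15, 5, 5, 5, 5, 5, 5, 39, 15, 5, 5, 39, 5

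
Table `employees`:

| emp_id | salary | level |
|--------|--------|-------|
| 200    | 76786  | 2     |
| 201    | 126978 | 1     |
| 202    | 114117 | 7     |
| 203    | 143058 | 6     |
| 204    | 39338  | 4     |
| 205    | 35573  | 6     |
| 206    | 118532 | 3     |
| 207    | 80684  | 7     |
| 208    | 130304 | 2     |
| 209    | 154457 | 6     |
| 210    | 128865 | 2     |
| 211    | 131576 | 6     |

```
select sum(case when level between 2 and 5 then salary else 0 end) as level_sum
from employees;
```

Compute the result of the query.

emp_id=200: ✓ → 76786
emp_id=201: ✗
emp_id=202: ✗
emp_id=203: ✗
emp_id=204: ✓ → 39338
emp_id=205: ✗
emp_id=206: ✓ → 118532
emp_id=207: ✗
emp_id=208: ✓ → 130304
emp_id=209: ✗
emp_id=210: ✓ → 128865
emp_id=211: ✗
level_sum = 76786 + 39338 + 118532 + 130304 + 128865 = 493825

493825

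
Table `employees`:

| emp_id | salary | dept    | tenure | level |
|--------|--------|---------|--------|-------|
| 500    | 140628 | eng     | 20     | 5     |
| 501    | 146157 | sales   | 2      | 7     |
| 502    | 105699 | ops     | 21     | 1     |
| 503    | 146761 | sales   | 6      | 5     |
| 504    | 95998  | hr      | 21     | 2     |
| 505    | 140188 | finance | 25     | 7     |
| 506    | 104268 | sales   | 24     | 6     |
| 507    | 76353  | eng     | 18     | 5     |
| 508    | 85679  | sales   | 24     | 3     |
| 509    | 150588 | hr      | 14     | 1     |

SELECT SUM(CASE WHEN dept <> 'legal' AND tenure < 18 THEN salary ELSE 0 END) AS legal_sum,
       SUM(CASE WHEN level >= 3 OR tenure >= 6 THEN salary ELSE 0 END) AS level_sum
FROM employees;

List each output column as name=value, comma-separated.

[legal_sum: dept <> 'legal' AND tenure < 18]
emp_id=500: ✗
emp_id=501: ✓ → 146157
emp_id=502: ✗
emp_id=503: ✓ → 146761
emp_id=504: ✗
emp_id=505: ✗
emp_id=506: ✗
emp_id=507: ✗
emp_id=508: ✗
emp_id=509: ✓ → 150588
legal_sum = 146157 + 146761 + 150588 = 443506
—
[level_sum: level >= 3 OR tenure >= 6]
emp_id=500: ✓ → 140628
emp_id=501: ✓ → 146157
emp_id=502: ✓ → 105699
emp_id=503: ✓ → 146761
emp_id=504: ✓ → 95998
emp_id=505: ✓ → 140188
emp_id=506: ✓ → 104268
emp_id=507: ✓ → 76353
emp_id=508: ✓ → 85679
emp_id=509: ✓ → 150588
level_sum = 140628 + 146157 + 105699 + 146761 + 95998 + 140188 + 104268 + 76353 + 85679 + 150588 = 1192319

legal_sum=443506, level_sum=1192319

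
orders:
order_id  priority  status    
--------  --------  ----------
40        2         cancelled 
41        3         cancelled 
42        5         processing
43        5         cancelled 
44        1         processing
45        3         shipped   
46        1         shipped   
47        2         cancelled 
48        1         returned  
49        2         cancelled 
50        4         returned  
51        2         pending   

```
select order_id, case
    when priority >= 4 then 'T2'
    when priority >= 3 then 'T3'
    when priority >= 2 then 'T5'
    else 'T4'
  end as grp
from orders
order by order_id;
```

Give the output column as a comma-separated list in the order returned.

T5, T3, T2, T2, T4, T3, T4, T5, T4, T5, T2, T5

order_id=40: priority >= 2 → T5
order_id=41: priority >= 3 → T3
order_id=42: priority >= 4 → T2
order_id=43: priority >= 4 → T2
order_id=44: ELSE → T4
order_id=45: priority >= 3 → T3
order_id=46: ELSE → T4
order_id=47: priority >= 2 → T5
order_id=48: ELSE → T4
order_id=49: priority >= 2 → T5
order_id=50: priority >= 4 → T2
order_id=51: priority >= 2 → T5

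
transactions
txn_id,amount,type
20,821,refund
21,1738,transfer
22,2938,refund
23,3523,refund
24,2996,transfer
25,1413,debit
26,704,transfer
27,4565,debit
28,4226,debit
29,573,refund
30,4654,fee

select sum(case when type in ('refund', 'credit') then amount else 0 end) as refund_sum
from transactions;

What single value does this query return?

7855

txn_id=20: ✓ → 821
txn_id=21: ✗
txn_id=22: ✓ → 2938
txn_id=23: ✓ → 3523
txn_id=24: ✗
txn_id=25: ✗
txn_id=26: ✗
txn_id=27: ✗
txn_id=28: ✗
txn_id=29: ✓ → 573
txn_id=30: ✗
refund_sum = 821 + 2938 + 3523 + 573 = 7855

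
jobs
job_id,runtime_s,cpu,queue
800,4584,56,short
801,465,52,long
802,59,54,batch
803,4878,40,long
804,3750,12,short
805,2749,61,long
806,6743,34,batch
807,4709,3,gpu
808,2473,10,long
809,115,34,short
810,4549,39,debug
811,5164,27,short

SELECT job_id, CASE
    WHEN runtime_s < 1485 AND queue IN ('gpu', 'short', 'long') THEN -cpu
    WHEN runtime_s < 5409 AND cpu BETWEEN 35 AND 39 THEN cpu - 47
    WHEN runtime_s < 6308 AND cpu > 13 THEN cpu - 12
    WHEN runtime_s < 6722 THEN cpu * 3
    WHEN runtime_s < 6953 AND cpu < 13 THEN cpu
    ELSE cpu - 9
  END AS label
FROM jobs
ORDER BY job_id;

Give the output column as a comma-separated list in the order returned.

job_id=800: runtime_s < 6308 AND cpu > 13 → 44
job_id=801: runtime_s < 1485 AND queue IN ('gpu', 'short', 'long') → -52
job_id=802: runtime_s < 6308 AND cpu > 13 → 42
job_id=803: runtime_s < 6308 AND cpu > 13 → 28
job_id=804: runtime_s < 6722 → 36
job_id=805: runtime_s < 6308 AND cpu > 13 → 49
job_id=806: ELSE → 25
job_id=807: runtime_s < 6722 → 9
job_id=808: runtime_s < 6722 → 30
job_id=809: runtime_s < 1485 AND queue IN ('gpu', 'short', 'long') → -34
job_id=810: runtime_s < 5409 AND cpu BETWEEN 35 AND 39 → -8
job_id=811: runtime_s < 6308 AND cpu > 13 → 15

44, -52, 42, 28, 36, 49, 25, 9, 30, -34, -8, 15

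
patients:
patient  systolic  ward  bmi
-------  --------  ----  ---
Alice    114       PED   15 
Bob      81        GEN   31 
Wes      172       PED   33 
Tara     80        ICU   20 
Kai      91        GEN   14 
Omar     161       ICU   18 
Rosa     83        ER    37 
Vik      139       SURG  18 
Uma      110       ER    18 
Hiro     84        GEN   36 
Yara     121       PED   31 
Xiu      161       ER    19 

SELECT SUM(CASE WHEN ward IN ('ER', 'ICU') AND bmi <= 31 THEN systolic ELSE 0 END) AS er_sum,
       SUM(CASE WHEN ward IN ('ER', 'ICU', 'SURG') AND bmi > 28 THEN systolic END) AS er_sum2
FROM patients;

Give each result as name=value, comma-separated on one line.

[er_sum: ward IN ('ER', 'ICU') AND bmi <= 31]
patient=Alice: ✗
patient=Bob: ✗
patient=Wes: ✗
patient=Tara: ✓ → 80
patient=Kai: ✗
patient=Omar: ✓ → 161
patient=Rosa: ✗
patient=Vik: ✗
patient=Uma: ✓ → 110
patient=Hiro: ✗
patient=Yara: ✗
patient=Xiu: ✓ → 161
er_sum = 80 + 161 + 110 + 161 = 512
—
[er_sum2: ward IN ('ER', 'ICU', 'SURG') AND bmi > 28]
patient=Alice: ✗
patient=Bob: ✗
patient=Wes: ✗
patient=Tara: ✗
patient=Kai: ✗
patient=Omar: ✗
patient=Rosa: ✓ → 83
patient=Vik: ✗
patient=Uma: ✗
patient=Hiro: ✗
patient=Yara: ✗
patient=Xiu: ✗
er_sum2 = 83

er_sum=512, er_sum2=83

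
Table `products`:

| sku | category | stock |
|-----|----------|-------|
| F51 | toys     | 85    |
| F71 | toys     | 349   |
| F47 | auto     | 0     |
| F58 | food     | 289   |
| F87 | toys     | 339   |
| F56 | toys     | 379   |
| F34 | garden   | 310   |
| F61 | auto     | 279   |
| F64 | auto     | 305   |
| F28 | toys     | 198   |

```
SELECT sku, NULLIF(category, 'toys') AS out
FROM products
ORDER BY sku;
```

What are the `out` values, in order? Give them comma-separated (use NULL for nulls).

sku=F28: category=toys vs toys: equal → NULL
sku=F34: category=garden vs toys: differ → garden
sku=F47: category=auto vs toys: differ → auto
sku=F51: category=toys vs toys: equal → NULL
sku=F56: category=toys vs toys: equal → NULL
sku=F58: category=food vs toys: differ → food
sku=F61: category=auto vs toys: differ → auto
sku=F64: category=auto vs toys: differ → auto
sku=F71: category=toys vs toys: equal → NULL
sku=F87: category=toys vs toys: equal → NULL

NULL, garden, auto, NULL, NULL, food, auto, auto, NULL, NULL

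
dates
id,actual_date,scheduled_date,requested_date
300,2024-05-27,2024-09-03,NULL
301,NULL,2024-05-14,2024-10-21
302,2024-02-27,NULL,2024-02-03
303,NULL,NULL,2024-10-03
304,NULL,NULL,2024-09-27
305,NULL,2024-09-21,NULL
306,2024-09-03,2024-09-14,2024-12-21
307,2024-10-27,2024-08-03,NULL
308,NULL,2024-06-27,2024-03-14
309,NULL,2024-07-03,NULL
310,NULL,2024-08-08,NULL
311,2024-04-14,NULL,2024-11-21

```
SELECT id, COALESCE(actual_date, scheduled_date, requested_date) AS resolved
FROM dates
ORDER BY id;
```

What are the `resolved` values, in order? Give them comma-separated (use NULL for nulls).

2024-05-27, 2024-05-14, 2024-02-27, 2024-10-03, 2024-09-27, 2024-09-21, 2024-09-03, 2024-10-27, 2024-06-27, 2024-07-03, 2024-08-08, 2024-04-14

id=300: actual_date=2024-05-27 → 2024-05-27
id=301: actual_date=NULL, scheduled_date=2024-05-14 → 2024-05-14
id=302: actual_date=2024-02-27 → 2024-02-27
id=303: actual_date=NULL, scheduled_date=NULL, requested_date=2024-10-03 → 2024-10-03
id=304: actual_date=NULL, scheduled_date=NULL, requested_date=2024-09-27 → 2024-09-27
id=305: actual_date=NULL, scheduled_date=2024-09-21 → 2024-09-21
id=306: actual_date=2024-09-03 → 2024-09-03
id=307: actual_date=2024-10-27 → 2024-10-27
id=308: actual_date=NULL, scheduled_date=2024-06-27 → 2024-06-27
id=309: actual_date=NULL, scheduled_date=2024-07-03 → 2024-07-03
id=310: actual_date=NULL, scheduled_date=2024-08-08 → 2024-08-08
id=311: actual_date=2024-04-14 → 2024-04-14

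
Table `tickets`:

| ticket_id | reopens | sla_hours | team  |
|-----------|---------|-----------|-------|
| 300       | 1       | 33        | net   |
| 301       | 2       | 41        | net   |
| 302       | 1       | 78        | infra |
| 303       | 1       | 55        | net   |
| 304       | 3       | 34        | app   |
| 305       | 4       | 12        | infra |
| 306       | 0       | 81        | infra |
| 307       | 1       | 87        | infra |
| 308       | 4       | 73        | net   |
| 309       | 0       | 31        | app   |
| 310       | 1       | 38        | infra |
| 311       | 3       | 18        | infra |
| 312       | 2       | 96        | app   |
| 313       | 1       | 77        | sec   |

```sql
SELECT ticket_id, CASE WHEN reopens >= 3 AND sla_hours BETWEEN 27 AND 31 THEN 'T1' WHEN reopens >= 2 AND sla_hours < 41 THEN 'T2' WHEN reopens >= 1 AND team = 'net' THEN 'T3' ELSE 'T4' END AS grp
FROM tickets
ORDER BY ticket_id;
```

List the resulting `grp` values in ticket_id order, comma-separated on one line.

T3, T3, T4, T3, T2, T2, T4, T4, T3, T4, T4, T2, T4, T4

ticket_id=300: reopens >= 1 AND team = 'net' → T3
ticket_id=301: reopens >= 1 AND team = 'net' → T3
ticket_id=302: ELSE → T4
ticket_id=303: reopens >= 1 AND team = 'net' → T3
ticket_id=304: reopens >= 2 AND sla_hours < 41 → T2
ticket_id=305: reopens >= 2 AND sla_hours < 41 → T2
ticket_id=306: ELSE → T4
ticket_id=307: ELSE → T4
ticket_id=308: reopens >= 1 AND team = 'net' → T3
ticket_id=309: ELSE → T4
ticket_id=310: ELSE → T4
ticket_id=311: reopens >= 2 AND sla_hours < 41 → T2
ticket_id=312: ELSE → T4
ticket_id=313: ELSE → T4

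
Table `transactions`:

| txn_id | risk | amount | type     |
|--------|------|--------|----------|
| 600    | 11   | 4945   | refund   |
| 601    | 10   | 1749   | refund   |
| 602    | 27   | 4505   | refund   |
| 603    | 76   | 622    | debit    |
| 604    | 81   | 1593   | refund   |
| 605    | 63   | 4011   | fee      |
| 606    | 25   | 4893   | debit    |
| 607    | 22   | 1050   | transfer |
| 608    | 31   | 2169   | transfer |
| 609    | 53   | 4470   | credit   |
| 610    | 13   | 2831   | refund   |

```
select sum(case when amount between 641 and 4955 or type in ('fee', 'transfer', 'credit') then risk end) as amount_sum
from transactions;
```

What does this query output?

336

txn_id=600: ✓ → 11
txn_id=601: ✓ → 10
txn_id=602: ✓ → 27
txn_id=603: ✗
txn_id=604: ✓ → 81
txn_id=605: ✓ → 63
txn_id=606: ✓ → 25
txn_id=607: ✓ → 22
txn_id=608: ✓ → 31
txn_id=609: ✓ → 53
txn_id=610: ✓ → 13
amount_sum = 11 + 10 + 27 + 81 + 63 + 25 + 22 + 31 + 53 + 13 = 336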